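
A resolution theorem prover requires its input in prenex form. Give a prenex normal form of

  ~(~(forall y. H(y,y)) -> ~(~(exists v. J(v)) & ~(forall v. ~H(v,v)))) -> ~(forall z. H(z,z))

First replace A → B with ¬A ∨ B.
  ~~(~~(forall y. H(y,y)) | ~(~(exists v. J(v)) & ~(forall v. ~H(v,v)))) | ~(forall z. H(z,z))
Move each ¬ inward, flipping quantifiers it crosses:
  (forall y. H(y,y)) | (exists v. J(v)) | (forall v. ~H(v,v)) | (exists z. ~H(z,z))
Give each quantifier a distinct variable: v↦b.
  (forall y. H(y,y)) | (exists v. J(v)) | (forall b. ~H(b,b)) | (exists z. ~H(z,z))
Finally move all quantifiers to the prefix:
  forall y. exists v. forall b. exists z. (H(y,y) | J(v) | ~H(b,b) | ~H(z,z))

forall y. exists v. forall b. exists z. (H(y,y) | J(v) | ~H(b,b) | ~H(z,z))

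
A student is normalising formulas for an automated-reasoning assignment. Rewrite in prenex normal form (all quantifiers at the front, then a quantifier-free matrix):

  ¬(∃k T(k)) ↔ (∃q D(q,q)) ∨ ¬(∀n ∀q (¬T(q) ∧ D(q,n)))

∃k ∃q ∃n ∃y ∀y1 ∀u1 ∀s ∀c ((T(k) ∨ D(q,q) ∨ T(y) ∨ ¬D(y,n)) ∧ (¬D(y1,y1) ∧ ¬T(s) ∧ D(s,u1) ∨ ¬T(c)))

Eliminate → and ↔ using ¬ and ∨; A ↔ B as (¬A ∨ B) ∧ (¬B ∨ A).
  (¬¬(∃k T(k)) ∨ (∃q D(q,q)) ∨ ¬(∀n ∀q (¬T(q) ∧ D(q,n)))) ∧ (¬((∃q D(q,q)) ∨ ¬(∀n ∀q (¬T(q) ∧ D(q,n)))) ∨ ¬(∃k T(k)))
Drive negations inward (¬∀x A ≡ ∃x ¬A, ¬∃x A ≡ ∀x ¬A, De Morgan for ∧/∨):
  ((∃k T(k)) ∨ (∃q D(q,q)) ∨ (∃n ∃q (T(q) ∨ ¬D(q,n)))) ∧ ((∀q ¬D(q,q)) ∧ (∀n ∀q (¬T(q) ∧ D(q,n))) ∨ (∀k ¬T(k)))
Rename bound variables to avoid capture: q↦y, q↦y1, n↦u1, q↦s, k↦c.
  ((∃k T(k)) ∨ (∃q D(q,q)) ∨ (∃n ∃y (T(y) ∨ ¬D(y,n)))) ∧ ((∀y1 ¬D(y1,y1)) ∧ (∀u1 ∀s (¬T(s) ∧ D(s,u1))) ∨ (∀c ¬T(c)))
Extract every quantifier outward, since the variables are now distinct and don't occur free across branches:
  ∃k ∃q ∃n ∃y ∀y1 ∀u1 ∀s ∀c ((T(k) ∨ D(q,q) ∨ T(y) ∨ ¬D(y,n)) ∧ (¬D(y1,y1) ∧ ¬T(s) ∧ D(s,u1) ∨ ¬T(c)))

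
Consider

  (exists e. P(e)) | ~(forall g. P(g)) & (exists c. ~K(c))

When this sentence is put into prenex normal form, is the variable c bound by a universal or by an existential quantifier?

existential

Drive negations inward (¬∀x A ≡ ∃x ¬A, ¬∃x A ≡ ∀x ¬A, De Morgan for ∧/∨):
  (exists e. P(e)) | (exists g. ~P(g)) & (exists c. ~K(c))
All bound variables are already distinct, so no renaming is needed.
Pull the quantifiers to the front (each side's bound variable is not free in the other side):
  exists e. exists g. exists c. (P(e) | ~P(g) & ~K(c))
The quantifier exists c sits under an even number of negations, so it remains existential.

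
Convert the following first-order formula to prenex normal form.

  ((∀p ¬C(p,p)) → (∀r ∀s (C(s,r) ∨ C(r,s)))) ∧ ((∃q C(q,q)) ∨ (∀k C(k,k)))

∃p ∀r ∀s ∃q ∀k ((C(p,p) ∨ C(s,r) ∨ C(r,s)) ∧ (C(q,q) ∨ C(k,k)))

Rewrite implications/biconditionals: A → B as ¬A ∨ B.
  (¬(∀p ¬C(p,p)) ∨ (∀r ∀s (C(s,r) ∨ C(r,s)))) ∧ ((∃q C(q,q)) ∨ (∀k C(k,k)))
Drive negations inward (¬∀x A ≡ ∃x ¬A, ¬∃x A ≡ ∀x ¬A, De Morgan for ∧/∨):
  ((∃p C(p,p)) ∨ (∀r ∀s (C(s,r) ∨ C(r,s)))) ∧ ((∃q C(q,q)) ∨ (∀k C(k,k)))
Pull the quantifiers to the front (each side's bound variable is not free in the other side):
  ∃p ∀r ∀s ∃q ∀k ((C(p,p) ∨ C(s,r) ∨ C(r,s)) ∧ (C(q,q) ∨ C(k,k)))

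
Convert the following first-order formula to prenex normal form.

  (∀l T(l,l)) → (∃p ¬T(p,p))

∃l ∃p (¬T(l,l) ∨ ¬T(p,p))

Eliminate → and ↔ using ¬ and ∨.
  ¬(∀l T(l,l)) ∨ (∃p ¬T(p,p))
Drive negations inward (¬∀x A ≡ ∃x ¬A, ¬∃x A ≡ ∀x ¬A, De Morgan for ∧/∨):
  (∃l ¬T(l,l)) ∨ (∃p ¬T(p,p))
Finally move all quantifiers to the prefix:
  ∃l ∃p (¬T(l,l) ∨ ¬T(p,p))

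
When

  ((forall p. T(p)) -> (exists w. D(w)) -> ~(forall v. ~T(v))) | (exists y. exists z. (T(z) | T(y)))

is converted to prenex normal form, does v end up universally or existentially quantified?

existential

Rewrite implications/biconditionals: A → B as ¬A ∨ B.
  ~(forall p. T(p)) | ~(exists w. D(w)) | ~(forall v. ~T(v)) | (exists y. exists z. (T(z) | T(y)))
Move each ¬ inward, flipping quantifiers it crosses:
  (exists p. ~T(p)) | (forall w. ~D(w)) | (exists v. T(v)) | (exists y. exists z. (T(z) | T(y)))
All bound variables are already distinct, so no renaming is needed.
Finally move all quantifiers to the prefix:
  exists p. forall w. exists v. exists y. exists z. (~T(p) | ~D(w) | T(v) | T(z) | T(y))
The quantifier forall v sits under an odd number of negations (counting the antecedent side of each →), so it flips to exists v.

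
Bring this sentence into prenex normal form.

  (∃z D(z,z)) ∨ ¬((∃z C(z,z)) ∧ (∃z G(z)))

Drive negations inward (¬∀x A ≡ ∃x ¬A, ¬∃x A ≡ ∀x ¬A, De Morgan for ∧/∨):
  (∃z D(z,z)) ∨ (∀z ¬C(z,z)) ∨ (∀z ¬G(z))
Standardize variables apart so no two quantifiers bind the same name: z↦b, z↦y1.
  (∃z D(z,z)) ∨ (∀b ¬C(b,b)) ∨ (∀y1 ¬G(y1))
Pull the quantifiers to the front (each side's bound variable is not free in the other side):
  ∃z ∀b ∀y1 (D(z,z) ∨ ¬C(b,b) ∨ ¬G(y1))

∃z ∀b ∀y1 (D(z,z) ∨ ¬C(b,b) ∨ ¬G(y1))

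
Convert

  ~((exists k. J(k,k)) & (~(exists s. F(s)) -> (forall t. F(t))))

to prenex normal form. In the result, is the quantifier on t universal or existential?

existential

Rewrite implications/biconditionals: A → B as ¬A ∨ B.
  ~((exists k. J(k,k)) & (~~(exists s. F(s)) | (forall t. F(t))))
Push ¬ through the quantifiers and connectives to reach negation normal form:
  (forall k. ~J(k,k)) | (forall s. ~F(s)) & (exists t. ~F(t))
Finally move all quantifiers to the prefix:
  forall k. forall s. exists t. (~J(k,k) | ~F(s) & ~F(t))
The quantifier forall t sits under an odd number of negations (counting the antecedent side of each →), so it flips to exists t.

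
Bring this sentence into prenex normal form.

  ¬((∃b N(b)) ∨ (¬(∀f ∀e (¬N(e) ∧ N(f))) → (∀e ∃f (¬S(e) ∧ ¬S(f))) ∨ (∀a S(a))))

Eliminate → and ↔ using ¬ and ∨.
  ¬((∃b N(b)) ∨ ¬¬(∀f ∀e (¬N(e) ∧ N(f))) ∨ (∀e ∃f (¬S(e) ∧ ¬S(f))) ∨ (∀a S(a)))
Drive negations inward (¬∀x A ≡ ∃x ¬A, ¬∃x A ≡ ∀x ¬A, De Morgan for ∧/∨):
  (∀b ¬N(b)) ∧ (∃f ∃e (N(e) ∨ ¬N(f))) ∧ (∃e ∀f (S(e) ∨ S(f))) ∧ (∃a ¬S(a))
Give each quantifier a distinct variable: e↦z1, f↦q.
  (∀b ¬N(b)) ∧ (∃f ∃e (N(e) ∨ ¬N(f))) ∧ (∃z1 ∀q (S(z1) ∨ S(q))) ∧ (∃a ¬S(a))
Finally move all quantifiers to the prefix:
  ∀b ∃f ∃e ∃z1 ∀q ∃a (¬N(b) ∧ (N(e) ∨ ¬N(f)) ∧ (S(z1) ∨ S(q)) ∧ ¬S(a))

∀b ∃f ∃e ∃z1 ∀q ∃a (¬N(b) ∧ (N(e) ∨ ¬N(f)) ∧ (S(z1) ∨ S(q)) ∧ ¬S(a))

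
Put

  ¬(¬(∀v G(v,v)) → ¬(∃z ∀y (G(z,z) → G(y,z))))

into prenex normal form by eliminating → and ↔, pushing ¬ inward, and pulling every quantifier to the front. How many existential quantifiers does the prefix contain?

2

Rewrite implications/biconditionals: A → B as ¬A ∨ B.
  ¬(¬¬(∀v G(v,v)) ∨ ¬(∃z ∀y (¬G(z,z) ∨ G(y,z))))
Move each ¬ inward, flipping quantifiers it crosses:
  (∃v ¬G(v,v)) ∧ (∃z ∀y (¬G(z,z) ∨ G(y,z)))
All bound variables are already distinct, so no renaming is needed.
Extract every quantifier outward, since the variables are now distinct and don't occur free across branches:
  ∃v ∃z ∀y (¬G(v,v) ∧ (¬G(z,z) ∨ G(y,z)))
The prefix is ∃v ∃z ∀y: 1 universal, 2 existential.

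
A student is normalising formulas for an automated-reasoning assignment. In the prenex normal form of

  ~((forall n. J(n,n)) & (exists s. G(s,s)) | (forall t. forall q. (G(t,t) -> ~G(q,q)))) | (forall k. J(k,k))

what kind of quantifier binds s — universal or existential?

universal

Rewrite implications/biconditionals: A → B as ¬A ∨ B.
  ~((forall n. J(n,n)) & (exists s. G(s,s)) | (forall t. forall q. (~G(t,t) | ~G(q,q)))) | (forall k. J(k,k))
Push ¬ through the quantifiers and connectives to reach negation normal form:
  ((exists n. ~J(n,n)) | (forall s. ~G(s,s))) & (exists t. exists q. (G(t,t) & G(q,q))) | (forall k. J(k,k))
All bound variables are already distinct, so no renaming is needed.
Finally move all quantifiers to the prefix:
  exists n. forall s. exists t. exists q. forall k. ((~J(n,n) | ~G(s,s)) & G(t,t) & G(q,q) | J(k,k))
The quantifier exists s sits under an odd number of negations (counting the antecedent side of each →), so it flips to forall s.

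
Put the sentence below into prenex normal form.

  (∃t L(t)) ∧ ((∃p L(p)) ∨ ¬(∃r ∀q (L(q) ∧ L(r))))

Drive negations inward (¬∀x A ≡ ∃x ¬A, ¬∃x A ≡ ∀x ¬A, De Morgan for ∧/∨):
  (∃t L(t)) ∧ ((∃p L(p)) ∨ (∀r ∃q (¬L(q) ∨ ¬L(r))))
All bound variables are already distinct, so no renaming is needed.
Pull the quantifiers to the front (each side's bound variable is not free in the other side):
  ∃t ∃p ∀r ∃q (L(t) ∧ (L(p) ∨ ¬L(q) ∨ ¬L(r)))

∃t ∃p ∀r ∃q (L(t) ∧ (L(p) ∨ ¬L(q) ∨ ¬L(r)))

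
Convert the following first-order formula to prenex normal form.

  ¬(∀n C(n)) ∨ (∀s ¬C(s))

Move each ¬ inward, flipping quantifiers it crosses:
  (∃n ¬C(n)) ∨ (∀s ¬C(s))
All bound variables are already distinct, so no renaming is needed.
Pull the quantifiers to the front (each side's bound variable is not free in the other side):
  ∃n ∀s (¬C(n) ∨ ¬C(s))

∃n ∀s (¬C(n) ∨ ¬C(s))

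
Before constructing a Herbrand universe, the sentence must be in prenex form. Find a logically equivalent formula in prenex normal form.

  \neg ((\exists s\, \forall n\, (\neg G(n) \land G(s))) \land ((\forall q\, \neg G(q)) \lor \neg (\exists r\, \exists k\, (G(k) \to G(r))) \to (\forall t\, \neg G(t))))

\forall s\, \exists n\, \forall q\, \forall r\, \forall k\, \exists t\, (G(n) \lor \neg G(s) \lor (\neg G(q) \lor G(k) \land \neg G(r)) \land G(t))

First replace A → B with ¬A ∨ B.
  \neg ((\exists s\, \forall n\, (\neg G(n) \land G(s))) \land (\neg ((\forall q\, \neg G(q)) \lor \neg (\exists r\, \exists k\, (\neg G(k) \lor G(r)))) \lor (\forall t\, \neg G(t))))
Move each ¬ inward, flipping quantifiers it crosses:
  (\forall s\, \exists n\, (G(n) \lor \neg G(s))) \lor ((\forall q\, \neg G(q)) \lor (\forall r\, \forall k\, (G(k) \land \neg G(r)))) \land (\exists t\, G(t))
All bound variables are already distinct, so no renaming is needed.
Finally move all quantifiers to the prefix:
  \forall s\, \exists n\, \forall q\, \forall r\, \forall k\, \exists t\, (G(n) \lor \neg G(s) \lor (\neg G(q) \lor G(k) \land \neg G(r)) \land G(t))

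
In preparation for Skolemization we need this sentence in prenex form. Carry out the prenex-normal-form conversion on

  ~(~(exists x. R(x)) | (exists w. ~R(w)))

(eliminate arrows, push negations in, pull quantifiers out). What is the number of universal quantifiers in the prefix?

1

Drive negations inward (¬∀x A ≡ ∃x ¬A, ¬∃x A ≡ ∀x ¬A, De Morgan for ∧/∨):
  (exists x. R(x)) & (forall w. R(w))
All bound variables are already distinct, so no renaming is needed.
Extract every quantifier outward, since the variables are now distinct and don't occur free across branches:
  exists x. forall w. (R(x) & R(w))
The prefix is exists x forall w: 1 universal, 1 existential.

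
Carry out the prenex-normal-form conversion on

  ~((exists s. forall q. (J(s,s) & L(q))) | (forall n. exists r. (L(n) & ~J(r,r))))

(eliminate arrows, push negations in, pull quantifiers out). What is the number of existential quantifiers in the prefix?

Drive negations inward (¬∀x A ≡ ∃x ¬A, ¬∃x A ≡ ∀x ¬A, De Morgan for ∧/∨):
  (forall s. exists q. (~J(s,s) | ~L(q))) & (exists n. forall r. (~L(n) | J(r,r)))
All bound variables are already distinct, so no renaming is needed.
Pull the quantifiers to the front (each side's bound variable is not free in the other side):
  forall s. exists q. exists n. forall r. ((~J(s,s) | ~L(q)) & (~L(n) | J(r,r)))
The prefix is forall s exists q exists n forall r: 2 universal, 2 existential.

2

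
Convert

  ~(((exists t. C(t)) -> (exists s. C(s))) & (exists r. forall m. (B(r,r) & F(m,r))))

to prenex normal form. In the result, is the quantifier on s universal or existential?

universal

Rewrite implications/biconditionals: A → B as ¬A ∨ B.
  ~((~(exists t. C(t)) | (exists s. C(s))) & (exists r. forall m. (B(r,r) & F(m,r))))
Push ¬ through the quantifiers and connectives to reach negation normal form:
  (exists t. C(t)) & (forall s. ~C(s)) | (forall r. exists m. (~B(r,r) | ~F(m,r)))
All bound variables are already distinct, so no renaming is needed.
Finally move all quantifiers to the prefix:
  exists t. forall s. forall r. exists m. (C(t) & ~C(s) | ~B(r,r) | ~F(m,r))
The quantifier exists s sits under an odd number of negations (counting the antecedent side of each →), so it flips to forall s.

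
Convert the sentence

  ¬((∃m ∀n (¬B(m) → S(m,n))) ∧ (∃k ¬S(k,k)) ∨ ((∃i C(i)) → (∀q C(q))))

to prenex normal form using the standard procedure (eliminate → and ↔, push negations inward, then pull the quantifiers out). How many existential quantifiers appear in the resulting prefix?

Rewrite implications/biconditionals: A → B as ¬A ∨ B.
  ¬((∃m ∀n (¬¬B(m) ∨ S(m,n))) ∧ (∃k ¬S(k,k)) ∨ ¬(∃i C(i)) ∨ (∀q C(q)))
Drive negations inward (¬∀x A ≡ ∃x ¬A, ¬∃x A ≡ ∀x ¬A, De Morgan for ∧/∨):
  ((∀m ∃n (¬B(m) ∧ ¬S(m,n))) ∨ (∀k S(k,k))) ∧ (∃i C(i)) ∧ (∃q ¬C(q))
All bound variables are already distinct, so no renaming is needed.
Pull the quantifiers to the front (each side's bound variable is not free in the other side):
  ∀m ∃n ∀k ∃i ∃q ((¬B(m) ∧ ¬S(m,n) ∨ S(k,k)) ∧ C(i) ∧ ¬C(q))
The prefix is ∀m ∃n ∀k ∃i ∃q: 2 universal, 3 existential.

3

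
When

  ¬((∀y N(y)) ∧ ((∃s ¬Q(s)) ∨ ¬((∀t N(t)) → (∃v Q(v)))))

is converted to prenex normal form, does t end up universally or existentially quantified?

existential

Eliminate → and ↔ using ¬ and ∨.
  ¬((∀y N(y)) ∧ ((∃s ¬Q(s)) ∨ ¬(¬(∀t N(t)) ∨ (∃v Q(v)))))
Drive negations inward (¬∀x A ≡ ∃x ¬A, ¬∃x A ≡ ∀x ¬A, De Morgan for ∧/∨):
  (∃y ¬N(y)) ∨ (∀s Q(s)) ∧ ((∃t ¬N(t)) ∨ (∃v Q(v)))
Pull the quantifiers to the front (each side's bound variable is not free in the other side):
  ∃y ∀s ∃t ∃v (¬N(y) ∨ Q(s) ∧ (¬N(t) ∨ Q(v)))
The quantifier ∀t sits under an odd number of negations (counting the antecedent side of each →), so it flips to ∃t.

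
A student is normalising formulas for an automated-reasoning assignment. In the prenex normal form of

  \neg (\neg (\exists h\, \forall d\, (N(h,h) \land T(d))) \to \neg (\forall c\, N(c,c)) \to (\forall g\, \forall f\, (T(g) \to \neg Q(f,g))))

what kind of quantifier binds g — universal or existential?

First replace A → B with ¬A ∨ B.
  \neg (\neg \neg (\exists h\, \forall d\, (N(h,h) \land T(d))) \lor \neg \neg (\forall c\, N(c,c)) \lor (\forall g\, \forall f\, (\neg T(g) \lor \neg Q(f,g))))
Drive negations inward (¬∀x A ≡ ∃x ¬A, ¬∃x A ≡ ∀x ¬A, De Morgan for ∧/∨):
  (\forall h\, \exists d\, (\neg N(h,h) \lor \neg T(d))) \land (\exists c\, \neg N(c,c)) \land (\exists g\, \exists f\, (T(g) \land Q(f,g)))
Finally move all quantifiers to the prefix:
  \forall h\, \exists d\, \exists c\, \exists g\, \exists f\, ((\neg N(h,h) \lor \neg T(d)) \land \neg N(c,c) \land T(g) \land Q(f,g))
The quantifier \forall g sits under an odd number of negations (counting the antecedent side of each →), so it flips to \exists g.

existential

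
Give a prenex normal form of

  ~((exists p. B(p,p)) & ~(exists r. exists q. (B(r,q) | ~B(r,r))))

forall p. exists r. exists q. (~B(p,p) | B(r,q) | ~B(r,r))

Drive negations inward (¬∀x A ≡ ∃x ¬A, ¬∃x A ≡ ∀x ¬A, De Morgan for ∧/∨):
  (forall p. ~B(p,p)) | (exists r. exists q. (B(r,q) | ~B(r,r)))
All bound variables are already distinct, so no renaming is needed.
Finally move all quantifiers to the prefix:
  forall p. exists r. exists q. (~B(p,p) | B(r,q) | ~B(r,r))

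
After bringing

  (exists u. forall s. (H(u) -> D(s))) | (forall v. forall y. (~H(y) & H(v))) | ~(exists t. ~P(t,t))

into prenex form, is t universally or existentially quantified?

universal

Rewrite implications/biconditionals: A → B as ¬A ∨ B.
  (exists u. forall s. (~H(u) | D(s))) | (forall v. forall y. (~H(y) & H(v))) | ~(exists t. ~P(t,t))
Drive negations inward (¬∀x A ≡ ∃x ¬A, ¬∃x A ≡ ∀x ¬A, De Morgan for ∧/∨):
  (exists u. forall s. (~H(u) | D(s))) | (forall v. forall y. (~H(y) & H(v))) | (forall t. P(t,t))
Finally move all quantifiers to the prefix:
  exists u. forall s. forall v. forall y. forall t. (~H(u) | D(s) | ~H(y) & H(v) | P(t,t))
The quantifier exists t sits under an odd number of negations (counting the antecedent side of each →), so it flips to forall t.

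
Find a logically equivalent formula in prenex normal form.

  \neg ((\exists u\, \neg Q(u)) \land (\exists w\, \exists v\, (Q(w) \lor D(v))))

Drive negations inward (¬∀x A ≡ ∃x ¬A, ¬∃x A ≡ ∀x ¬A, De Morgan for ∧/∨):
  (\forall u\, Q(u)) \lor (\forall w\, \forall v\, (\neg Q(w) \land \neg D(v)))
Finally move all quantifiers to the prefix:
  \forall u\, \forall w\, \forall v\, (Q(u) \lor \neg Q(w) \land \neg D(v))

\forall u\, \forall w\, \forall v\, (Q(u) \lor \neg Q(w) \land \neg D(v))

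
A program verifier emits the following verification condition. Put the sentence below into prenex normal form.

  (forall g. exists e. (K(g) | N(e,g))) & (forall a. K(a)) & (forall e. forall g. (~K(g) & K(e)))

forall g. exists e. forall a. forall c. forall x1. ((K(g) | N(e,g)) & K(a) & ~K(x1) & K(c))

Give each quantifier a distinct variable: e↦c, g↦x1.
  (forall g. exists e. (K(g) | N(e,g))) & (forall a. K(a)) & (forall c. forall x1. (~K(x1) & K(c)))
Extract every quantifier outward, since the variables are now distinct and don't occur free across branches:
  forall g. exists e. forall a. forall c. forall x1. ((K(g) | N(e,g)) & K(a) & ~K(x1) & K(c))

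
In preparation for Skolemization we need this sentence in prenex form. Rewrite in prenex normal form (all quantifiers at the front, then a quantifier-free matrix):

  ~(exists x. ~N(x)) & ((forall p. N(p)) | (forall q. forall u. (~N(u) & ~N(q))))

forall x. forall p. forall q. forall u. (N(x) & (N(p) | ~N(u) & ~N(q)))

Drive negations inward (¬∀x A ≡ ∃x ¬A, ¬∃x A ≡ ∀x ¬A, De Morgan for ∧/∨):
  (forall x. N(x)) & ((forall p. N(p)) | (forall q. forall u. (~N(u) & ~N(q))))
All bound variables are already distinct, so no renaming is needed.
Extract every quantifier outward, since the variables are now distinct and don't occur free across branches:
  forall x. forall p. forall q. forall u. (N(x) & (N(p) | ~N(u) & ~N(q)))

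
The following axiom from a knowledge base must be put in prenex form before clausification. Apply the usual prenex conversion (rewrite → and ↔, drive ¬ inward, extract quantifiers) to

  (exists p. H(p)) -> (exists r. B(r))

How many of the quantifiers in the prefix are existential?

1

Rewrite implications/biconditionals: A → B as ¬A ∨ B.
  ~(exists p. H(p)) | (exists r. B(r))
Drive negations inward (¬∀x A ≡ ∃x ¬A, ¬∃x A ≡ ∀x ¬A, De Morgan for ∧/∨):
  (forall p. ~H(p)) | (exists r. B(r))
Pull the quantifiers to the front (each side's bound variable is not free in the other side):
  forall p. exists r. (~H(p) | B(r))
The prefix is forall p exists r: 1 universal, 1 existential.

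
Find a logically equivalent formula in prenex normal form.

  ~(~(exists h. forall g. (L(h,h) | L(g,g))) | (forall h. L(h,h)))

Move each ¬ inward, flipping quantifiers it crosses:
  (exists h. forall g. (L(h,h) | L(g,g))) & (exists h. ~L(h,h))
Standardize variables apart so no two quantifiers bind the same name: h↦p.
  (exists h. forall g. (L(h,h) | L(g,g))) & (exists p. ~L(p,p))
Pull the quantifiers to the front (each side's bound variable is not free in the other side):
  exists h. forall g. exists p. ((L(h,h) | L(g,g)) & ~L(p,p))

exists h. forall g. exists p. ((L(h,h) | L(g,g)) & ~L(p,p))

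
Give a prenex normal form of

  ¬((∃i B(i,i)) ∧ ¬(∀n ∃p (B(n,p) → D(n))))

Rewrite implications/biconditionals: A → B as ¬A ∨ B.
  ¬((∃i B(i,i)) ∧ ¬(∀n ∃p (¬B(n,p) ∨ D(n))))
Push ¬ through the quantifiers and connectives to reach negation normal form:
  (∀i ¬B(i,i)) ∨ (∀n ∃p (¬B(n,p) ∨ D(n)))
All bound variables are already distinct, so no renaming is needed.
Finally move all quantifiers to the prefix:
  ∀i ∀n ∃p (¬B(i,i) ∨ ¬B(n,p) ∨ D(n))

∀i ∀n ∃p (¬B(i,i) ∨ ¬B(n,p) ∨ D(n))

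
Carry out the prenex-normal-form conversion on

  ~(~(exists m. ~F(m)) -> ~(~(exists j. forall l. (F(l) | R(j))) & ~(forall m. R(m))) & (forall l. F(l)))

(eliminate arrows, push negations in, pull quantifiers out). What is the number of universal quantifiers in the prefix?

2

Eliminate → and ↔ using ¬ and ∨.
  ~(~~(exists m. ~F(m)) | ~(~(exists j. forall l. (F(l) | R(j))) & ~(forall m. R(m))) & (forall l. F(l)))
Move each ¬ inward, flipping quantifiers it crosses:
  (forall m. F(m)) & ((forall j. exists l. (~F(l) & ~R(j))) & (exists m. ~R(m)) | (exists l. ~F(l)))
Give each quantifier a distinct variable: m↦x, l↦c.
  (forall m. F(m)) & ((forall j. exists l. (~F(l) & ~R(j))) & (exists x. ~R(x)) | (exists c. ~F(c)))
Pull the quantifiers to the front (each side's bound variable is not free in the other side):
  forall m. forall j. exists l. exists x. exists c. (F(m) & (~F(l) & ~R(j) & ~R(x) | ~F(c)))
The prefix is forall m forall j exists l exists x exists c: 2 universal, 3 existential.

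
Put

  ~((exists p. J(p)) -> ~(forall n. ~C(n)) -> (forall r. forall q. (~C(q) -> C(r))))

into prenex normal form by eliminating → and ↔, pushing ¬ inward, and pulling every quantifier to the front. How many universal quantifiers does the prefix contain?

0

First replace A → B with ¬A ∨ B.
  ~(~(exists p. J(p)) | ~~(forall n. ~C(n)) | (forall r. forall q. (~~C(q) | C(r))))
Drive negations inward (¬∀x A ≡ ∃x ¬A, ¬∃x A ≡ ∀x ¬A, De Morgan for ∧/∨):
  (exists p. J(p)) & (exists n. C(n)) & (exists r. exists q. (~C(q) & ~C(r)))
All bound variables are already distinct, so no renaming is needed.
Extract every quantifier outward, since the variables are now distinct and don't occur free across branches:
  exists p. exists n. exists r. exists q. (J(p) & C(n) & ~C(q) & ~C(r))
The prefix is exists p exists n exists r exists q: 0 universal, 4 existential.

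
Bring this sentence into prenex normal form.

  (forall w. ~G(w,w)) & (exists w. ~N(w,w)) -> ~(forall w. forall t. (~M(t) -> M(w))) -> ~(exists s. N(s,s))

First replace A → B with ¬A ∨ B.
  ~((forall w. ~G(w,w)) & (exists w. ~N(w,w))) | ~~(forall w. forall t. (~~M(t) | M(w))) | ~(exists s. N(s,s))
Push ¬ through the quantifiers and connectives to reach negation normal form:
  (exists w. G(w,w)) | (forall w. N(w,w)) | (forall w. forall t. (M(t) | M(w))) | (forall s. ~N(s,s))
Give each quantifier a distinct variable: w↦b, w↦y1.
  (exists w. G(w,w)) | (forall b. N(b,b)) | (forall y1. forall t. (M(t) | M(y1))) | (forall s. ~N(s,s))
Pull the quantifiers to the front (each side's bound variable is not free in the other side):
  exists w. forall b. forall y1. forall t. forall s. (G(w,w) | N(b,b) | M(t) | M(y1) | ~N(s,s))

exists w. forall b. forall y1. forall t. forall s. (G(w,w) | N(b,b) | M(t) | M(y1) | ~N(s,s))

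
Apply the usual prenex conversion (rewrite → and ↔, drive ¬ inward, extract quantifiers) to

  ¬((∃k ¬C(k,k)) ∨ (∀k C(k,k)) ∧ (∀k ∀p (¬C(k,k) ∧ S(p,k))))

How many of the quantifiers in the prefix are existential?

3

Move each ¬ inward, flipping quantifiers it crosses:
  (∀k C(k,k)) ∧ ((∃k ¬C(k,k)) ∨ (∃k ∃p (C(k,k) ∨ ¬S(p,k))))
Rename bound variables to avoid capture: k↦s, k↦r.
  (∀k C(k,k)) ∧ ((∃s ¬C(s,s)) ∨ (∃r ∃p (C(r,r) ∨ ¬S(p,r))))
Pull the quantifiers to the front (each side's bound variable is not free in the other side):
  ∀k ∃s ∃r ∃p (C(k,k) ∧ (¬C(s,s) ∨ C(r,r) ∨ ¬S(p,r)))
The prefix is ∀k ∃s ∃r ∃p: 1 universal, 3 existential.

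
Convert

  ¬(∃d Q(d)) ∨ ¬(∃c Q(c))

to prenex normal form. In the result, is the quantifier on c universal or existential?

Move each ¬ inward, flipping quantifiers it crosses:
  (∀d ¬Q(d)) ∨ (∀c ¬Q(c))
All bound variables are already distinct, so no renaming is needed.
Finally move all quantifiers to the prefix:
  ∀d ∀c (¬Q(d) ∨ ¬Q(c))
The quantifier ∃c sits under an odd number of negations, so it flips to ∀c.

universal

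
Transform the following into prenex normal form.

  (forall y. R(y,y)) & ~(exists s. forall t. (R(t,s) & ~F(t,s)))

forall y. forall s. exists t. (R(y,y) & (~R(t,s) | F(t,s)))

Push ¬ through the quantifiers and connectives to reach negation normal form:
  (forall y. R(y,y)) & (forall s. exists t. (~R(t,s) | F(t,s)))
All bound variables are already distinct, so no renaming is needed.
Pull the quantifiers to the front (each side's bound variable is not free in the other side):
  forall y. forall s. exists t. (R(y,y) & (~R(t,s) | F(t,s)))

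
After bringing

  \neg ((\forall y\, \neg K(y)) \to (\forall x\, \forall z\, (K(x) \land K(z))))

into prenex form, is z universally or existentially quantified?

Rewrite implications/biconditionals: A → B as ¬A ∨ B.
  \neg (\neg (\forall y\, \neg K(y)) \lor (\forall x\, \forall z\, (K(x) \land K(z))))
Move each ¬ inward, flipping quantifiers it crosses:
  (\forall y\, \neg K(y)) \land (\exists x\, \exists z\, (\neg K(x) \lor \neg K(z)))
All bound variables are already distinct, so no renaming is needed.
Pull the quantifiers to the front (each side's bound variable is not free in the other side):
  \forall y\, \exists x\, \exists z\, (\neg K(y) \land (\neg K(x) \lor \neg K(z)))
The quantifier \forall z sits under an odd number of negations (counting the antecedent side of each →), so it flips to \exists z.

existential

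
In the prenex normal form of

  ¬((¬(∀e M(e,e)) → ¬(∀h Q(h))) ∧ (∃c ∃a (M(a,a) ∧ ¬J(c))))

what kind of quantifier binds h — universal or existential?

Eliminate → and ↔ using ¬ and ∨.
  ¬((¬¬(∀e M(e,e)) ∨ ¬(∀h Q(h))) ∧ (∃c ∃a (M(a,a) ∧ ¬J(c))))
Drive negations inward (¬∀x A ≡ ∃x ¬A, ¬∃x A ≡ ∀x ¬A, De Morgan for ∧/∨):
  (∃e ¬M(e,e)) ∧ (∀h Q(h)) ∨ (∀c ∀a (¬M(a,a) ∨ J(c)))
All bound variables are already distinct, so no renaming is needed.
Finally move all quantifiers to the prefix:
  ∃e ∀h ∀c ∀a (¬M(e,e) ∧ Q(h) ∨ ¬M(a,a) ∨ J(c))
The quantifier ∀h sits under an even number of negations (counting the antecedent side of each →), so it remains universal.

universal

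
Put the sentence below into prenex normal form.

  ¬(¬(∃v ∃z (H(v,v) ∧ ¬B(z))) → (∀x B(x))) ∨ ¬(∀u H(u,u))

∀v ∀z ∃x ∃u ((¬H(v,v) ∨ B(z)) ∧ ¬B(x) ∨ ¬H(u,u))

Eliminate → and ↔ using ¬ and ∨.
  ¬(¬¬(∃v ∃z (H(v,v) ∧ ¬B(z))) ∨ (∀x B(x))) ∨ ¬(∀u H(u,u))
Drive negations inward (¬∀x A ≡ ∃x ¬A, ¬∃x A ≡ ∀x ¬A, De Morgan for ∧/∨):
  (∀v ∀z (¬H(v,v) ∨ B(z))) ∧ (∃x ¬B(x)) ∨ (∃u ¬H(u,u))
Pull the quantifiers to the front (each side's bound variable is not free in the other side):
  ∀v ∀z ∃x ∃u ((¬H(v,v) ∨ B(z)) ∧ ¬B(x) ∨ ¬H(u,u))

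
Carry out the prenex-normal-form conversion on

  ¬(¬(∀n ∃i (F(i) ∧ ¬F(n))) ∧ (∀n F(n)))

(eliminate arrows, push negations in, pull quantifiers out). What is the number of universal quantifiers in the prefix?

1

Push ¬ through the quantifiers and connectives to reach negation normal form:
  (∀n ∃i (F(i) ∧ ¬F(n))) ∨ (∃n ¬F(n))
Give each quantifier a distinct variable: n↦s.
  (∀n ∃i (F(i) ∧ ¬F(n))) ∨ (∃s ¬F(s))
Extract every quantifier outward, since the variables are now distinct and don't occur free across branches:
  ∀n ∃i ∃s (F(i) ∧ ¬F(n) ∨ ¬F(s))
The prefix is ∀n ∃i ∃s: 1 universal, 2 existential.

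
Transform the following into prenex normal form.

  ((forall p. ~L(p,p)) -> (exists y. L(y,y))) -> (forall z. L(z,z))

forall p. forall y. forall z. (~L(p,p) & ~L(y,y) | L(z,z))

Eliminate → and ↔ using ¬ and ∨.
  ~(~(forall p. ~L(p,p)) | (exists y. L(y,y))) | (forall z. L(z,z))
Move each ¬ inward, flipping quantifiers it crosses:
  (forall p. ~L(p,p)) & (forall y. ~L(y,y)) | (forall z. L(z,z))
Finally move all quantifiers to the prefix:
  forall p. forall y. forall z. (~L(p,p) & ~L(y,y) | L(z,z))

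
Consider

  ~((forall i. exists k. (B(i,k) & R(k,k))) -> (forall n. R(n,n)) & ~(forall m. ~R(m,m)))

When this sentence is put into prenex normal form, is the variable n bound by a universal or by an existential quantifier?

existential

Eliminate → and ↔ using ¬ and ∨.
  ~(~(forall i. exists k. (B(i,k) & R(k,k))) | (forall n. R(n,n)) & ~(forall m. ~R(m,m)))
Drive negations inward (¬∀x A ≡ ∃x ¬A, ¬∃x A ≡ ∀x ¬A, De Morgan for ∧/∨):
  (forall i. exists k. (B(i,k) & R(k,k))) & ((exists n. ~R(n,n)) | (forall m. ~R(m,m)))
Pull the quantifiers to the front (each side's bound variable is not free in the other side):
  forall i. exists k. exists n. forall m. (B(i,k) & R(k,k) & (~R(n,n) | ~R(m,m)))
The quantifier forall n sits under an odd number of negations (counting the antecedent side of each →), so it flips to exists n.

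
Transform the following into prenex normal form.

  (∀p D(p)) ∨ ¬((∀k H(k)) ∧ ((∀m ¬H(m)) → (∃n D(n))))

∀p ∃k ∀m ∀n (D(p) ∨ ¬H(k) ∨ ¬H(m) ∧ ¬D(n))

Rewrite implications/biconditionals: A → B as ¬A ∨ B.
  (∀p D(p)) ∨ ¬((∀k H(k)) ∧ (¬(∀m ¬H(m)) ∨ (∃n D(n))))
Move each ¬ inward, flipping quantifiers it crosses:
  (∀p D(p)) ∨ (∃k ¬H(k)) ∨ (∀m ¬H(m)) ∧ (∀n ¬D(n))
All bound variables are already distinct, so no renaming is needed.
Finally move all quantifiers to the prefix:
  ∀p ∃k ∀m ∀n (D(p) ∨ ¬H(k) ∨ ¬H(m) ∧ ¬D(n))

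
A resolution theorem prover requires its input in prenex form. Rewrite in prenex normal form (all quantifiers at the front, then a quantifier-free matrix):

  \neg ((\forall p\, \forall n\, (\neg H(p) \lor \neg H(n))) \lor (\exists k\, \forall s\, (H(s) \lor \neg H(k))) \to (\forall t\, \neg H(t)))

\forall p\, \forall n\, \exists k\, \forall s\, \exists t\, ((\neg H(p) \lor \neg H(n) \lor H(s) \lor \neg H(k)) \land H(t))

Eliminate → and ↔ using ¬ and ∨.
  \neg (\neg ((\forall p\, \forall n\, (\neg H(p) \lor \neg H(n))) \lor (\exists k\, \forall s\, (H(s) \lor \neg H(k)))) \lor (\forall t\, \neg H(t)))
Drive negations inward (¬∀x A ≡ ∃x ¬A, ¬∃x A ≡ ∀x ¬A, De Morgan for ∧/∨):
  ((\forall p\, \forall n\, (\neg H(p) \lor \neg H(n))) \lor (\exists k\, \forall s\, (H(s) \lor \neg H(k)))) \land (\exists t\, H(t))
Finally move all quantifiers to the prefix:
  \forall p\, \forall n\, \exists k\, \forall s\, \exists t\, ((\neg H(p) \lor \neg H(n) \lor H(s) \lor \neg H(k)) \land H(t))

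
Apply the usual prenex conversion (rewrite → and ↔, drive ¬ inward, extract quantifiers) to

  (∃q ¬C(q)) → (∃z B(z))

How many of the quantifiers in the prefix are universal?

Rewrite implications/biconditionals: A → B as ¬A ∨ B.
  ¬(∃q ¬C(q)) ∨ (∃z B(z))
Push ¬ through the quantifiers and connectives to reach negation normal form:
  (∀q C(q)) ∨ (∃z B(z))
All bound variables are already distinct, so no renaming is needed.
Pull the quantifiers to the front (each side's bound variable is not free in the other side):
  ∀q ∃z (C(q) ∨ B(z))
The prefix is ∀q ∃z: 1 universal, 1 existential.

1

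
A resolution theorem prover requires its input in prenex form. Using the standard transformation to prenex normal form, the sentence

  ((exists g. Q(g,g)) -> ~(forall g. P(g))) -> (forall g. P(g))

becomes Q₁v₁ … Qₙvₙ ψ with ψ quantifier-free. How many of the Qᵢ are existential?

First replace A → B with ¬A ∨ B.
  ~(~(exists g. Q(g,g)) | ~(forall g. P(g))) | (forall g. P(g))
Drive negations inward (¬∀x A ≡ ∃x ¬A, ¬∃x A ≡ ∀x ¬A, De Morgan for ∧/∨):
  (exists g. Q(g,g)) & (forall g. P(g)) | (forall g. P(g))
Give each quantifier a distinct variable: g↦w, g↦y1.
  (exists g. Q(g,g)) & (forall w. P(w)) | (forall y1. P(y1))
Extract every quantifier outward, since the variables are now distinct and don't occur free across branches:
  exists g. forall w. forall y1. (Q(g,g) & P(w) | P(y1))
The prefix is exists g forall w forall y1: 2 universal, 1 existential.

1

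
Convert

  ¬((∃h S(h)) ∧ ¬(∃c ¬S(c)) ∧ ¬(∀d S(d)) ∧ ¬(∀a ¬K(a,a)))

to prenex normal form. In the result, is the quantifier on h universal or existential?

universal

Push ¬ through the quantifiers and connectives to reach negation normal form:
  (∀h ¬S(h)) ∨ (∃c ¬S(c)) ∨ (∀d S(d)) ∨ (∀a ¬K(a,a))
All bound variables are already distinct, so no renaming is needed.
Extract every quantifier outward, since the variables are now distinct and don't occur free across branches:
  ∀h ∃c ∀d ∀a (¬S(h) ∨ ¬S(c) ∨ S(d) ∨ ¬K(a,a))
The quantifier ∃h sits under an odd number of negations, so it flips to ∀h.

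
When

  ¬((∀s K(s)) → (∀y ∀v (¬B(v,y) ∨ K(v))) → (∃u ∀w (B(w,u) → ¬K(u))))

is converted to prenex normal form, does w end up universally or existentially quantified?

Rewrite implications/biconditionals: A → B as ¬A ∨ B.
  ¬(¬(∀s K(s)) ∨ ¬(∀y ∀v (¬B(v,y) ∨ K(v))) ∨ (∃u ∀w (¬B(w,u) ∨ ¬K(u))))
Drive negations inward (¬∀x A ≡ ∃x ¬A, ¬∃x A ≡ ∀x ¬A, De Morgan for ∧/∨):
  (∀s K(s)) ∧ (∀y ∀v (¬B(v,y) ∨ K(v))) ∧ (∀u ∃w (B(w,u) ∧ K(u)))
Finally move all quantifiers to the prefix:
  ∀s ∀y ∀v ∀u ∃w (K(s) ∧ (¬B(v,y) ∨ K(v)) ∧ B(w,u) ∧ K(u))
The quantifier ∀w sits under an odd number of negations (counting the antecedent side of each →), so it flips to ∃w.

existential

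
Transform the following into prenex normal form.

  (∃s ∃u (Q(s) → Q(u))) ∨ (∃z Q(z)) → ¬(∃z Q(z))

∀s ∀u ∀z ∀v (Q(s) ∧ ¬Q(u) ∧ ¬Q(z) ∨ ¬Q(v))

Eliminate → and ↔ using ¬ and ∨.
  ¬((∃s ∃u (¬Q(s) ∨ Q(u))) ∨ (∃z Q(z))) ∨ ¬(∃z Q(z))
Move each ¬ inward, flipping quantifiers it crosses:
  (∀s ∀u (Q(s) ∧ ¬Q(u))) ∧ (∀z ¬Q(z)) ∨ (∀z ¬Q(z))
Standardize variables apart so no two quantifiers bind the same name: z↦v.
  (∀s ∀u (Q(s) ∧ ¬Q(u))) ∧ (∀z ¬Q(z)) ∨ (∀v ¬Q(v))
Extract every quantifier outward, since the variables are now distinct and don't occur free across branches:
  ∀s ∀u ∀z ∀v (Q(s) ∧ ¬Q(u) ∧ ¬Q(z) ∨ ¬Q(v))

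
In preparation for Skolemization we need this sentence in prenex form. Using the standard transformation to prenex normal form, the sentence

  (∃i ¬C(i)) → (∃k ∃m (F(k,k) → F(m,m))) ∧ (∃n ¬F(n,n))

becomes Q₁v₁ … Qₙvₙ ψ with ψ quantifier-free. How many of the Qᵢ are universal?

1

First replace A → B with ¬A ∨ B.
  ¬(∃i ¬C(i)) ∨ (∃k ∃m (¬F(k,k) ∨ F(m,m))) ∧ (∃n ¬F(n,n))
Drive negations inward (¬∀x A ≡ ∃x ¬A, ¬∃x A ≡ ∀x ¬A, De Morgan for ∧/∨):
  (∀i C(i)) ∨ (∃k ∃m (¬F(k,k) ∨ F(m,m))) ∧ (∃n ¬F(n,n))
Pull the quantifiers to the front (each side's bound variable is not free in the other side):
  ∀i ∃k ∃m ∃n (C(i) ∨ (¬F(k,k) ∨ F(m,m)) ∧ ¬F(n,n))
The prefix is ∀i ∃k ∃m ∃n: 1 universal, 3 existential.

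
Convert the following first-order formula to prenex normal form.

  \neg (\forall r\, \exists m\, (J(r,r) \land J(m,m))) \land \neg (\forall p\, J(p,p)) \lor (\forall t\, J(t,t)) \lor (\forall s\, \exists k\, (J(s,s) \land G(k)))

\exists r\, \forall m\, \exists p\, \forall t\, \forall s\, \exists k\, ((\neg J(r,r) \lor \neg J(m,m)) \land \neg J(p,p) \lor J(t,t) \lor J(s,s) \land G(k))

Push ¬ through the quantifiers and connectives to reach negation normal form:
  (\exists r\, \forall m\, (\neg J(r,r) \lor \neg J(m,m))) \land (\exists p\, \neg J(p,p)) \lor (\forall t\, J(t,t)) \lor (\forall s\, \exists k\, (J(s,s) \land G(k)))
Pull the quantifiers to the front (each side's bound variable is not free in the other side):
  \exists r\, \forall m\, \exists p\, \forall t\, \forall s\, \exists k\, ((\neg J(r,r) \lor \neg J(m,m)) \land \neg J(p,p) \lor J(t,t) \lor J(s,s) \land G(k))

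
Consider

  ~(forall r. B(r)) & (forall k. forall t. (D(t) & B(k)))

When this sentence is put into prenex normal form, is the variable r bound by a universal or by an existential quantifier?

existential

Push ¬ through the quantifiers and connectives to reach negation normal form:
  (exists r. ~B(r)) & (forall k. forall t. (D(t) & B(k)))
All bound variables are already distinct, so no renaming is needed.
Pull the quantifiers to the front (each side's bound variable is not free in the other side):
  exists r. forall k. forall t. (~B(r) & D(t) & B(k))
The quantifier forall r sits under an odd number of negations, so it flips to exists r.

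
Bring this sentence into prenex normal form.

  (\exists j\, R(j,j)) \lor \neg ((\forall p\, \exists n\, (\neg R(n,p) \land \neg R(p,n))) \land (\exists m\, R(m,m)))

\exists j\, \exists p\, \forall n\, \forall m\, (R(j,j) \lor R(n,p) \lor R(p,n) \lor \neg R(m,m))

Drive negations inward (¬∀x A ≡ ∃x ¬A, ¬∃x A ≡ ∀x ¬A, De Morgan for ∧/∨):
  (\exists j\, R(j,j)) \lor (\exists p\, \forall n\, (R(n,p) \lor R(p,n))) \lor (\forall m\, \neg R(m,m))
All bound variables are already distinct, so no renaming is needed.
Finally move all quantifiers to the prefix:
  \exists j\, \exists p\, \forall n\, \forall m\, (R(j,j) \lor R(n,p) \lor R(p,n) \lor \neg R(m,m))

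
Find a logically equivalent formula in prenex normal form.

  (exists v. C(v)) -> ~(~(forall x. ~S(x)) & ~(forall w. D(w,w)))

Rewrite implications/biconditionals: A → B as ¬A ∨ B.
  ~(exists v. C(v)) | ~(~(forall x. ~S(x)) & ~(forall w. D(w,w)))
Move each ¬ inward, flipping quantifiers it crosses:
  (forall v. ~C(v)) | (forall x. ~S(x)) | (forall w. D(w,w))
All bound variables are already distinct, so no renaming is needed.
Pull the quantifiers to the front (each side's bound variable is not free in the other side):
  forall v. forall x. forall w. (~C(v) | ~S(x) | D(w,w))

forall v. forall x. forall w. (~C(v) | ~S(x) | D(w,w))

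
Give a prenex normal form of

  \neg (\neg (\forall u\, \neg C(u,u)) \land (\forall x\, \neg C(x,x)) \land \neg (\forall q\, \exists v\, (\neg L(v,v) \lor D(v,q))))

Push ¬ through the quantifiers and connectives to reach negation normal form:
  (\forall u\, \neg C(u,u)) \lor (\exists x\, C(x,x)) \lor (\forall q\, \exists v\, (\neg L(v,v) \lor D(v,q)))
All bound variables are already distinct, so no renaming is needed.
Pull the quantifiers to the front (each side's bound variable is not free in the other side):
  \forall u\, \exists x\, \forall q\, \exists v\, (\neg C(u,u) \lor C(x,x) \lor \neg L(v,v) \lor D(v,q))

\forall u\, \exists x\, \forall q\, \exists v\, (\neg C(u,u) \lor C(x,x) \lor \neg L(v,v) \lor D(v,q))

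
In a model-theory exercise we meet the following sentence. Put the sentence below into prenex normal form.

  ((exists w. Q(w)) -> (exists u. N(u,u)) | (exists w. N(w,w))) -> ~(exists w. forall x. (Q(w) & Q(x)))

exists w. forall u. forall y. forall b. exists x. (Q(w) & ~N(u,u) & ~N(y,y) | ~Q(b) | ~Q(x))

Rewrite implications/biconditionals: A → B as ¬A ∨ B.
  ~(~(exists w. Q(w)) | (exists u. N(u,u)) | (exists w. N(w,w))) | ~(exists w. forall x. (Q(w) & Q(x)))
Drive negations inward (¬∀x A ≡ ∃x ¬A, ¬∃x A ≡ ∀x ¬A, De Morgan for ∧/∨):
  (exists w. Q(w)) & (forall u. ~N(u,u)) & (forall w. ~N(w,w)) | (forall w. exists x. (~Q(w) | ~Q(x)))
Rename bound variables to avoid capture: w↦y, w↦b.
  (exists w. Q(w)) & (forall u. ~N(u,u)) & (forall y. ~N(y,y)) | (forall b. exists x. (~Q(b) | ~Q(x)))
Finally move all quantifiers to the prefix:
  exists w. forall u. forall y. forall b. exists x. (Q(w) & ~N(u,u) & ~N(y,y) | ~Q(b) | ~Q(x))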